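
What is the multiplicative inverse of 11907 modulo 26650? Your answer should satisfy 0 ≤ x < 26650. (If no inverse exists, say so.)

Extended Euclidean algorithm:
26650 = 2×11907 + 2836
11907 = 4×2836 + 563
2836 = 5×563 + 21
563 = 26×21 + 17
21 = 1×17 + 4
17 = 4×4 + 1
4 = 4×1 + 0
gcd = 1, so the inverse exists. Back-substitute:
1 = 17 − 4·4
1 = −4·21 + 5·17
1 = 5·563 − 134·21
1 = −134·2836 + 675·563
1 = 675·11907 − 2834·2836
1 = −2834·26650 + 6343·11907
So 11907·6343 ≡ 1 (mod 26650).

6343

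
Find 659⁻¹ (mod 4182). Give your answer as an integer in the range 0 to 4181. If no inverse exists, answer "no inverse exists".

2843

gcd(4182, 659) by repeated division:
4182 = 6·659 + 228
659 = 2·228 + 203
228 = 1·203 + 25
203 = 8·25 + 3
25 = 8·3 + 1
3 = 3·1 + 0
Since gcd(659, 4182) = 1, back-substitute to write 1 as a combination:
1 = 25 − 8·3
1 = −8·203 + 65·25
1 = 65·228 − 73·203
1 = −73·659 + 211·228
1 = 211·4182 − 1339·659
Thus 659·(-1339) ≡ 1 (mod 4182); reducing, -1339 mod 4182 = 2843.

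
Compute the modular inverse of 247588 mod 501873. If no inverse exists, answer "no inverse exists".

Run Euclid on (501873, 247588):
501873 = 2*247588 + 6697
247588 = 36*6697 + 6496
6697 = 1*6496 + 201
6496 = 32*201 + 64
201 = 3*64 + 9
64 = 7*9 + 1
9 = 9*1 + 0
gcd = 1, so the inverse exists. Back-substitute:
1 = 64 − 7·9
1 = −7·201 + 22·64
1 = 22·6496 − 711·201
1 = −711·6697 + 733·6496
1 = 733·247588 − 27099·6697
1 = −27099·501873 + 54931·247588
So 247588·54931 ≡ 1 (mod 501873).

54931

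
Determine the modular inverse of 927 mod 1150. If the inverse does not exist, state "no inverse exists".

Run Euclid on (1150, 927):
1150 = 1×927 + 223
927 = 4×223 + 35
223 = 6×35 + 13
35 = 2×13 + 9
13 = 1×9 + 4
9 = 2×4 + 1
4 = 4×1 + 0
gcd = 1, so the inverse exists. Back-substitute:
1 = 9 − 2·4
1 = −2·13 + 3·9
1 = 3·35 − 8·13
1 = −8·223 + 51·35
1 = 51·927 − 212·223
1 = −212·1150 + 263·927
So 927·263 ≡ 1 (mod 1150).

263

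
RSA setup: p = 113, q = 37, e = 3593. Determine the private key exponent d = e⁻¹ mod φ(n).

φ(n) = (p−1)(q−1) = 112·36 = 4032.
Need d with 3593·d ≡ 1 (mod 4032). Apply the extended Euclidean algorithm:
4032 = 1·3593 + 439
3593 = 8·439 + 81
439 = 5·81 + 34
81 = 2·34 + 13
34 = 2·13 + 8
13 = 1·8 + 5
8 = 1·5 + 3
5 = 1·3 + 2
3 = 1·2 + 1
2 = 2·1 + 0
Back-substitute:
1 = 3 − 2
1 = −5 + 2·3
1 = 2·8 − 3·5
1 = −3·13 + 5·8
1 = 5·34 − 13·13
1 = −13·81 + 31·34
1 = 31·439 − 168·81
1 = −168·3593 + 1375·439
1 = 1375·4032 − 1543·3593
So 3593·(-1543) ≡ 1 (mod 4032), hence d ≡ -1543 ≡ 2489 (mod 4032).

2489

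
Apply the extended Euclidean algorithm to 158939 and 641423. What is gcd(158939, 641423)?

Apply Euclid's algorithm to 641423 and 158939:
641423 = 4×158939 + 5667
158939 = 28×5667 + 263
5667 = 21×263 + 144
263 = 1×144 + 119
144 = 1×119 + 25
119 = 4×25 + 19
25 = 1×19 + 6
19 = 3×6 + 1
6 = 6×1 + 0
gcd(158939, 641423) = 1.
Express as a combination:
1 = 19 − 3·6
1 = −3·25 + 4·19
1 = 4·119 − 19·25
1 = −19·144 + 23·119
1 = 23·263 − 42·144
1 = −42·5667 + 905·263
1 = 905·158939 − 25382·5667
1 = −25382·641423 + 102433·158939
So 1 = (-25382)·641423 + (102433)·158939.

1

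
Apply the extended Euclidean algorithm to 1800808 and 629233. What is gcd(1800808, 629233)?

1

Euclidean algorithm:
1800808 = 2×629233 + 542342
629233 = 1×542342 + 86891
542342 = 6×86891 + 20996
86891 = 4×20996 + 2907
20996 = 7×2907 + 647
2907 = 4×647 + 319
647 = 2×319 + 9
319 = 35×9 + 4
9 = 2×4 + 1
4 = 4×1 + 0
gcd(1800808, 629233) = 1.
Back-substituting:
1 = 9 − 2·4
1 = −2·319 + 71·9
1 = 71·647 − 144·319
1 = −144·2907 + 647·647
1 = 647·20996 − 4673·2907
1 = −4673·86891 + 19339·20996
1 = 19339·542342 − 120707·86891
1 = −120707·629233 + 140046·542342
1 = 140046·1800808 − 400799·629233
So 1 = (140046)·1800808 + (-400799)·629233.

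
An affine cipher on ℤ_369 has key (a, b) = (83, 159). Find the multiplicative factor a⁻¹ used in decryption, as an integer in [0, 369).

Run Euclid on (369, 83):
369 = 4·83 + 37
83 = 2·37 + 9
37 = 4·9 + 1
9 = 9·1 + 0
Since gcd(83, 369) = 1, back-substitute to write 1 as a combination:
1 = 37 − 4·9
1 = −4·83 + 9·37
1 = 9·369 − 40·83
Hence 83⁻¹ ≡ -40 ≡ 329 (mod 369).

329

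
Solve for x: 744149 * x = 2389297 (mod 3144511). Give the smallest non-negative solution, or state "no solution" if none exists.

First find gcd(744149, 3144511):
3144511 = 4×744149 + 167915
744149 = 4×167915 + 72489
167915 = 2×72489 + 22937
72489 = 3×22937 + 3678
22937 = 6×3678 + 869
3678 = 4×869 + 202
869 = 4×202 + 61
202 = 3×61 + 19
61 = 3×19 + 4
19 = 4×4 + 3
4 = 1×3 + 1
3 = 3×1 + 0
gcd = 1, so a unique solution mod 3144511 exists.
Back-substitute for the Bézout coefficients:
1 = 4 − 3
1 = −19 + 5·4
1 = 5·61 − 16·19
1 = −16·202 + 53·61
1 = 53·869 − 228·202
1 = −228·3678 + 965·869
1 = 965·22937 − 6018·3678
1 = −6018·72489 + 19019·22937
1 = 19019·167915 − 44056·72489
1 = −44056·744149 + 195243·167915
1 = 195243·3144511 − 825028·744149
So 744149·(-825028) ≡ 1 (mod 3144511), giving 744149⁻¹ ≡ 2319483.
x ≡ 744149⁻¹·2389297 ≡ 2319483·2389297 ≡ 419386 (mod 3144511).

419386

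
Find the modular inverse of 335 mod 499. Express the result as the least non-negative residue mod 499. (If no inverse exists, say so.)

Run Euclid on (499, 335):
499 = 1*335 + 164
335 = 2*164 + 7
164 = 23*7 + 3
7 = 2*3 + 1
3 = 3*1 + 0
gcd = 1, so the inverse exists. Back-substitute:
1 = 7 − 2·3
1 = −2·164 + 47·7
1 = 47·335 − 96·164
1 = −96·499 + 143·335
So 335·143 ≡ 1 (mod 499).

143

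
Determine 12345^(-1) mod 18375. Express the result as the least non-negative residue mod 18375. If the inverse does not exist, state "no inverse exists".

Euclidean algorithm on 18375, 12345:
18375 = 1*12345 + 6030
12345 = 2*6030 + 285
6030 = 21*285 + 45
285 = 6*45 + 15
45 = 3*15 + 0
gcd(12345, 18375) = 15 ≠ 1, so 12345 has no multiplicative inverse modulo 18375.

no inverse exists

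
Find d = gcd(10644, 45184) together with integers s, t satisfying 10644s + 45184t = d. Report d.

Euclidean algorithm:
45184 = 4×10644 + 2608
10644 = 4×2608 + 212
2608 = 12×212 + 64
212 = 3×64 + 20
64 = 3×20 + 4
20 = 5×4 + 0
gcd(10644, 45184) = 4.
Working backward:
4 = 64 − 3·20
4 = −3·212 + 10·64
4 = 10·2608 − 123·212
4 = −123·10644 + 502·2608
4 = 502·45184 − 2131·10644
So 4 = (502)·45184 + (-2131)·10644.

4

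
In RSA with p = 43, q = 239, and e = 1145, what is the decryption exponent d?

5273

φ(n) = (p−1)(q−1) = 42·238 = 9996.
Need d with 1145·d ≡ 1 (mod 9996). Apply the extended Euclidean algorithm:
9996 = 8·1145 + 836
1145 = 1·836 + 309
836 = 2·309 + 218
309 = 1·218 + 91
218 = 2·91 + 36
91 = 2·36 + 19
36 = 1·19 + 17
19 = 1·17 + 2
17 = 8·2 + 1
2 = 2·1 + 0
Back-substitute:
1 = 17 − 8·2
1 = −8·19 + 9·17
1 = 9·36 − 17·19
1 = −17·91 + 43·36
1 = 43·218 − 103·91
1 = −103·309 + 146·218
1 = 146·836 − 395·309
1 = −395·1145 + 541·836
1 = 541·9996 − 4723·1145
So 1145·(-4723) ≡ 1 (mod 9996), hence d ≡ -4723 ≡ 5273 (mod 9996).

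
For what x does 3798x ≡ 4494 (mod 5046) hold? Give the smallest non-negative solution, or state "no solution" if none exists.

146

First find gcd(3798, 5046):
5046 = 1×3798 + 1248
3798 = 3×1248 + 54
1248 = 23×54 + 6
54 = 9×6 + 0
gcd = 6 and 6 | 4494, so solutions exist. Divide through by 6: 633x ≡ 749 (mod 841).
Now find 633⁻¹ mod 841:
841 = 1×633 + 208
633 = 3×208 + 9
208 = 23×9 + 1
9 = 9×1 + 0
Back-substitute:
1 = 208 − 23·9
1 = −23·633 + 70·208
1 = 70·841 − 93·633
So 633·(-93) ≡ 1 (mod 841), i.e. 633⁻¹ ≡ 748.
Then x ≡ 748·749 ≡ 146 (mod 841); the smallest non-negative solution is x = 146.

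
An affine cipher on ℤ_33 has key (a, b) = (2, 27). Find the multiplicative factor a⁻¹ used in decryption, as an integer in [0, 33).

Extended Euclidean algorithm:
33 = 16·2 + 1
2 = 2·1 + 0
The gcd is 1. Working backward:
1 = 33 − 16·2
Thus 2·(-16) ≡ 1 (mod 33); reducing, -16 mod 33 = 17.

17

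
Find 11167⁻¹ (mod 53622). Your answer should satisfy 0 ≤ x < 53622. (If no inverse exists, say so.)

12091

Run Euclid on (53622, 11167):
53622 = 4*11167 + 8954
11167 = 1*8954 + 2213
8954 = 4*2213 + 102
2213 = 21*102 + 71
102 = 1*71 + 31
71 = 2*31 + 9
31 = 3*9 + 4
9 = 2*4 + 1
4 = 4*1 + 0
gcd = 1, so the inverse exists. Back-substitute:
1 = 9 − 2·4
1 = −2·31 + 7·9
1 = 7·71 − 16·31
1 = −16·102 + 23·71
1 = 23·2213 − 499·102
1 = −499·8954 + 2019·2213
1 = 2019·11167 − 2518·8954
1 = −2518·53622 + 12091·11167
So 11167·12091 ≡ 1 (mod 53622).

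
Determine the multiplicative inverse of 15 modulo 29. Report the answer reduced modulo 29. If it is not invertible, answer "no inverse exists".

2

Run Euclid on (29, 15):
29 = 1·15 + 14
15 = 1·14 + 1
14 = 14·1 + 0
gcd = 1, so the inverse exists. Back-substitute:
1 = 15 − 14
1 = −29 + 2·15
So 15·2 ≡ 1 (mod 29).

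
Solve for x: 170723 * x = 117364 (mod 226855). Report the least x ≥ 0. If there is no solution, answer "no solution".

154818

First find gcd(170723, 226855):
226855 = 1×170723 + 56132
170723 = 3×56132 + 2327
56132 = 24×2327 + 284
2327 = 8×284 + 55
284 = 5×55 + 9
55 = 6×9 + 1
9 = 9×1 + 0
gcd = 1, so a unique solution mod 226855 exists.
Back-substitute for the Bézout coefficients:
1 = 55 − 6·9
1 = −6·284 + 31·55
1 = 31·2327 − 254·284
1 = −254·56132 + 6127·2327
1 = 6127·170723 − 18635·56132
1 = −18635·226855 + 24762·170723
So 170723·(24762) ≡ 1 (mod 226855), giving 170723⁻¹ ≡ 24762.
x ≡ 170723⁻¹·117364 ≡ 24762·117364 ≡ 154818 (mod 226855).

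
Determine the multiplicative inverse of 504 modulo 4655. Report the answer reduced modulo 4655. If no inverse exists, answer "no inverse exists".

Euclidean algorithm on 4655, 504:
4655 = 9*504 + 119
504 = 4*119 + 28
119 = 4*28 + 7
28 = 4*7 + 0
Since gcd = 7 > 1, 504 is not a unit mod 4655.

no inverse exists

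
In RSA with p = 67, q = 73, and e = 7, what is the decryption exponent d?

φ(n) = (p−1)(q−1) = 66·72 = 4752.
Need d with 7·d ≡ 1 (mod 4752). Apply the extended Euclidean algorithm:
4752 = 678·7 + 6
7 = 1·6 + 1
6 = 6·1 + 0
Back-substitute:
1 = 7 − 6
1 = −4752 + 679·7
So 7·679 ≡ 1 (mod 4752), hence d = 679.

679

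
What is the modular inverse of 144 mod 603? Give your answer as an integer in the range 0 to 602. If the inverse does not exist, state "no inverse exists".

no inverse exists

Compute gcd(144, 603):
603 = 4×144 + 27
144 = 5×27 + 9
27 = 3×9 + 0
Since gcd = 9 > 1, 144 is not a unit mod 603.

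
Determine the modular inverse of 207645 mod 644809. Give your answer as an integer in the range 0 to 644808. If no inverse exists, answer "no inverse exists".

gcd(644809, 207645) by repeated division:
644809 = 3·207645 + 21874
207645 = 9·21874 + 10779
21874 = 2·10779 + 316
10779 = 34·316 + 35
316 = 9·35 + 1
35 = 35·1 + 0
Since gcd(207645, 644809) = 1, back-substitute to write 1 as a combination:
1 = 316 − 9·35
1 = −9·10779 + 307·316
1 = 307·21874 − 623·10779
1 = −623·207645 + 5914·21874
1 = 5914·644809 − 18365·207645
Thus 207645·(-18365) ≡ 1 (mod 644809); reducing, -18365 mod 644809 = 626444.

626444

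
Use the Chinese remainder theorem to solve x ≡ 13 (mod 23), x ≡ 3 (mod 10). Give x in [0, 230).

Write x = 13 + 23·k. Then 23·k ≡ 3 − 13 ≡ 0 (mod 10).
Need 23⁻¹ mod 10. Extended Euclid on (10, 3):
10 = 3·3 + 1
3 = 3·1 + 0
Back-substitute:
1 = 10 − 3·3
23⁻¹ ≡ 7 (mod 10), so k ≡ 7·0 ≡ 0 (mod 10).
x = 13 + 23·0 = 13.

13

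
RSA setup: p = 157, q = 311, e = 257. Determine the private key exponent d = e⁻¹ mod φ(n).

27473

φ(n) = (p−1)(q−1) = 156·310 = 48360.
Need d with 257·d ≡ 1 (mod 48360). Apply the extended Euclidean algorithm:
48360 = 188*257 + 44
257 = 5*44 + 37
44 = 1*37 + 7
37 = 5*7 + 2
7 = 3*2 + 1
2 = 2*1 + 0
Back-substitute:
1 = 7 − 3·2
1 = −3·37 + 16·7
1 = 16·44 − 19·37
1 = −19·257 + 111·44
1 = 111·48360 − 20887·257
So 257·(-20887) ≡ 1 (mod 48360), hence d ≡ -20887 ≡ 27473 (mod 48360).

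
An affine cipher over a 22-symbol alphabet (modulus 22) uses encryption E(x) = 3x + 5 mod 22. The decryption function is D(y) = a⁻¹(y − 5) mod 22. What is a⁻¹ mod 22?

15

gcd(22, 3) by repeated division:
22 = 7×3 + 1
3 = 3×1 + 0
gcd = 1, so the inverse exists. Back-substitute:
1 = 22 − 7·3
Thus 3·(-7) ≡ 1 (mod 22); reducing, -7 mod 22 = 15.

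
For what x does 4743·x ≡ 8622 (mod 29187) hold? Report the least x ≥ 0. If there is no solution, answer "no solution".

First find gcd(4743, 29187):
29187 = 6·4743 + 729
4743 = 6·729 + 369
729 = 1·369 + 360
369 = 1·360 + 9
360 = 40·9 + 0
gcd = 9 and 9 | 8622, so solutions exist. Divide through by 9: 527x ≡ 958 (mod 3243).
Now find 527⁻¹ mod 3243:
3243 = 6*527 + 81
527 = 6*81 + 41
81 = 1*41 + 40
41 = 1*40 + 1
40 = 40*1 + 0
Back-substitute:
1 = 41 − 40
1 = −81 + 2·41
1 = 2·527 − 13·81
1 = −13·3243 + 80·527
So 527⁻¹ ≡ 80 (mod 3243).
Then x ≡ 80·958 ≡ 2051 (mod 3243); the smallest non-negative solution is x = 2051.

2051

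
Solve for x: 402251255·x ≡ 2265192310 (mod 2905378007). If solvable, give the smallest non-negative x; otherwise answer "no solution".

no solution

gcd(402251255, 2905378007):
2905378007 = 7·402251255 + 89619222
402251255 = 4·89619222 + 43774367
89619222 = 2·43774367 + 2070488
43774367 = 21·2070488 + 294119
2070488 = 7·294119 + 11655
294119 = 25·11655 + 2744
11655 = 4·2744 + 679
2744 = 4·679 + 28
679 = 24·28 + 7
28 = 4·7 + 0
gcd = 7, but 7 ∤ 2265192310, so the congruence has no solution.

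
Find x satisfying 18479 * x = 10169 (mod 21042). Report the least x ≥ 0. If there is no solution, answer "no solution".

First find gcd(18479, 21042):
21042 = 1*18479 + 2563
18479 = 7*2563 + 538
2563 = 4*538 + 411
538 = 1*411 + 127
411 = 3*127 + 30
127 = 4*30 + 7
30 = 4*7 + 2
7 = 3*2 + 1
2 = 2*1 + 0
gcd = 1, so a unique solution mod 21042 exists.
Back-substitute for the Bézout coefficients:
1 = 7 − 3·2
1 = −3·30 + 13·7
1 = 13·127 − 55·30
1 = −55·411 + 178·127
1 = 178·538 − 233·411
1 = −233·2563 + 1110·538
1 = 1110·18479 − 8003·2563
1 = −8003·21042 + 9113·18479
So 18479·(9113) ≡ 1 (mod 21042), giving 18479⁻¹ ≡ 9113.
x ≡ 18479⁻¹·10169 ≡ 9113·10169 ≡ 1129 (mod 21042).

1129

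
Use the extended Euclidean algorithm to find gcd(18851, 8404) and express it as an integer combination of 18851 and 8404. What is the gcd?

1

Euclidean algorithm:
18851 = 2*8404 + 2043
8404 = 4*2043 + 232
2043 = 8*232 + 187
232 = 1*187 + 45
187 = 4*45 + 7
45 = 6*7 + 3
7 = 2*3 + 1
3 = 3*1 + 0
gcd(18851, 8404) = 1.
Express as a combination:
1 = 7 − 2·3
1 = −2·45 + 13·7
1 = 13·187 − 54·45
1 = −54·232 + 67·187
1 = 67·2043 − 590·232
1 = −590·8404 + 2427·2043
1 = 2427·18851 − 5444·8404
So 1 = (2427)·18851 + (-5444)·8404.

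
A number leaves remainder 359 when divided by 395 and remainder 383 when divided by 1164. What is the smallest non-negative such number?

Write x = 359 + 395·k. Then 395·k ≡ 383 − 359 ≡ 24 (mod 1164).
Need 395⁻¹ mod 1164. Extended Euclid on (1164, 395):
1164 = 2*395 + 374
395 = 1*374 + 21
374 = 17*21 + 17
21 = 1*17 + 4
17 = 4*4 + 1
4 = 4*1 + 0
Back-substitute:
1 = 17 − 4·4
1 = −4·21 + 5·17
1 = 5·374 − 89·21
1 = −89·395 + 94·374
1 = 94·1164 − 277·395
395⁻¹ ≡ 887 (mod 1164), so k ≡ 887·24 ≡ 336 (mod 1164).
x = 359 + 395·336 = 133079.

133079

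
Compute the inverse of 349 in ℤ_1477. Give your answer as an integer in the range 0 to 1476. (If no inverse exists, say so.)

237

Apply the Euclidean algorithm to 1477 and 349:
1477 = 4*349 + 81
349 = 4*81 + 25
81 = 3*25 + 6
25 = 4*6 + 1
6 = 6*1 + 0
The gcd is 1. Working backward:
1 = 25 − 4·6
1 = −4·81 + 13·25
1 = 13·349 − 56·81
1 = −56·1477 + 237·349
So 349·237 ≡ 1 (mod 1477).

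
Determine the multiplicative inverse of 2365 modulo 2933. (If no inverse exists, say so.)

Run Euclid on (2933, 2365):
2933 = 1*2365 + 568
2365 = 4*568 + 93
568 = 6*93 + 10
93 = 9*10 + 3
10 = 3*3 + 1
3 = 3*1 + 0
gcd = 1, so the inverse exists. Back-substitute:
1 = 10 − 3·3
1 = −3·93 + 28·10
1 = 28·568 − 171·93
1 = −171·2365 + 712·568
1 = 712·2933 − 883·2365
Hence 2365⁻¹ ≡ -883 ≡ 2050 (mod 2933).

2050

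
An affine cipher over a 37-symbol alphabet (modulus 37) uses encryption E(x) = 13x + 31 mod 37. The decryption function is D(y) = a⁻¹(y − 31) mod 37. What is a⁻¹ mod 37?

Run Euclid on (37, 13):
37 = 2·13 + 11
13 = 1·11 + 2
11 = 5·2 + 1
2 = 2·1 + 0
gcd = 1, so the inverse exists. Back-substitute:
1 = 11 − 5·2
1 = −5·13 + 6·11
1 = 6·37 − 17·13
Hence 13⁻¹ ≡ -17 ≡ 20 (mod 37).

20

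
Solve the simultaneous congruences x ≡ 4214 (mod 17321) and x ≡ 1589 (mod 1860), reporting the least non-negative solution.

12735149

Write x = 4214 + 17321·k. Then 17321·k ≡ 1589 − 4214 ≡ 1095 (mod 1860).
Need 17321⁻¹ mod 1860. Extended Euclid on (1860, 581):
1860 = 3×581 + 117
581 = 4×117 + 113
117 = 1×113 + 4
113 = 28×4 + 1
4 = 4×1 + 0
Back-substitute:
1 = 113 − 28·4
1 = −28·117 + 29·113
1 = 29·581 − 144·117
1 = −144·1860 + 461·581
17321⁻¹ ≡ 461 (mod 1860), so k ≡ 461·1095 ≡ 735 (mod 1860).
x = 4214 + 17321·735 = 12735149.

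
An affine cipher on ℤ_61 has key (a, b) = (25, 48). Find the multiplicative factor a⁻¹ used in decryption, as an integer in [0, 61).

22

Extended Euclidean algorithm:
61 = 2·25 + 11
25 = 2·11 + 3
11 = 3·3 + 2
3 = 1·2 + 1
2 = 2·1 + 0
gcd = 1, so the inverse exists. Back-substitute:
1 = 3 − 2
1 = −11 + 4·3
1 = 4·25 − 9·11
1 = −9·61 + 22·25
So 25·22 ≡ 1 (mod 61).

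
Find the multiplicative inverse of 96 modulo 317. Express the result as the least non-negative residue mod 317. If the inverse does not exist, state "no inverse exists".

Run Euclid on (317, 96):
317 = 3*96 + 29
96 = 3*29 + 9
29 = 3*9 + 2
9 = 4*2 + 1
2 = 2*1 + 0
The gcd is 1. Working backward:
1 = 9 − 4·2
1 = −4·29 + 13·9
1 = 13·96 − 43·29
1 = −43·317 + 142·96
So 96·142 ≡ 1 (mod 317).

142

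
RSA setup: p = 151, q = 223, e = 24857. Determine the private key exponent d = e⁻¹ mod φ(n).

13193

φ(n) = (p−1)(q−1) = 150·222 = 33300.
Need d with 24857·d ≡ 1 (mod 33300). Apply the extended Euclidean algorithm:
33300 = 1×24857 + 8443
24857 = 2×8443 + 7971
8443 = 1×7971 + 472
7971 = 16×472 + 419
472 = 1×419 + 53
419 = 7×53 + 48
53 = 1×48 + 5
48 = 9×5 + 3
5 = 1×3 + 2
3 = 1×2 + 1
2 = 2×1 + 0
Back-substitute:
1 = 3 − 2
1 = −5 + 2·3
1 = 2·48 − 19·5
1 = −19·53 + 21·48
1 = 21·419 − 166·53
1 = −166·472 + 187·419
1 = 187·7971 − 3158·472
1 = −3158·8443 + 3345·7971
1 = 3345·24857 − 9848·8443
1 = −9848·33300 + 13193·24857
So 24857·13193 ≡ 1 (mod 33300), hence d = 13193.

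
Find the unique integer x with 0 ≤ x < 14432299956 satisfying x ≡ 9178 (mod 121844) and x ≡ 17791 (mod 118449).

Write x = 9178 + 121844·k. Then 121844·k ≡ 17791 − 9178 ≡ 8613 (mod 118449).
Need 121844⁻¹ mod 118449. Extended Euclid on (118449, 3395):
118449 = 34*3395 + 3019
3395 = 1*3019 + 376
3019 = 8*376 + 11
376 = 34*11 + 2
11 = 5*2 + 1
2 = 2*1 + 0
Back-substitute:
1 = 11 − 5·2
1 = −5·376 + 171·11
1 = 171·3019 − 1373·376
1 = −1373·3395 + 1544·3019
1 = 1544·118449 − 53869·3395
121844⁻¹ ≡ 64580 (mod 118449), so k ≡ 64580·8613 ≡ 109485 (mod 118449).
x = 9178 + 121844·109485 = 13340099518.

13340099518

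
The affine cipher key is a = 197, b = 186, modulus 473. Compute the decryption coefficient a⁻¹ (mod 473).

461

Extended Euclidean algorithm:
473 = 2*197 + 79
197 = 2*79 + 39
79 = 2*39 + 1
39 = 39*1 + 0
Since gcd(197, 473) = 1, back-substitute to write 1 as a combination:
1 = 79 − 2·39
1 = −2·197 + 5·79
1 = 5·473 − 12·197
Hence 197⁻¹ ≡ -12 ≡ 461 (mod 473).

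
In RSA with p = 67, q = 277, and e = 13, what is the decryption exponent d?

φ(n) = (p−1)(q−1) = 66·276 = 18216.
Need d with 13·d ≡ 1 (mod 18216). Apply the extended Euclidean algorithm:
18216 = 1401·13 + 3
13 = 4·3 + 1
3 = 3·1 + 0
Back-substitute:
1 = 13 − 4·3
1 = −4·18216 + 5605·13
So 13·5605 ≡ 1 (mod 18216), hence d = 5605.

5605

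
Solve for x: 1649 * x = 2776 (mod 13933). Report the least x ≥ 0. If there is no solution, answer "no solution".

First find gcd(1649, 13933):
13933 = 8·1649 + 741
1649 = 2·741 + 167
741 = 4·167 + 73
167 = 2·73 + 21
73 = 3·21 + 10
21 = 2·10 + 1
10 = 10·1 + 0
gcd = 1, so a unique solution mod 13933 exists.
Back-substitute for the Bézout coefficients:
1 = 21 − 2·10
1 = −2·73 + 7·21
1 = 7·167 − 16·73
1 = −16·741 + 71·167
1 = 71·1649 − 158·741
1 = −158·13933 + 1335·1649
So 1649·(1335) ≡ 1 (mod 13933), giving 1649⁻¹ ≡ 1335.
x ≡ 1649⁻¹·2776 ≡ 1335·2776 ≡ 13715 (mod 13933).

13715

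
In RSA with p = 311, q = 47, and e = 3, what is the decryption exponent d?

φ(n) = (p−1)(q−1) = 310·46 = 14260.
Need d with 3·d ≡ 1 (mod 14260). Apply the extended Euclidean algorithm:
14260 = 4753·3 + 1
3 = 3·1 + 0
Back-substitute:
1 = 14260 − 4753·3
So 3·(-4753) ≡ 1 (mod 14260), hence d ≡ -4753 ≡ 9507 (mod 14260).

9507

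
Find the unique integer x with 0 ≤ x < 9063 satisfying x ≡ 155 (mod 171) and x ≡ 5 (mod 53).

2549

Write x = 155 + 171·k. Then 171·k ≡ 5 − 155 ≡ 9 (mod 53).
Need 171⁻¹ mod 53. Extended Euclid on (53, 12):
53 = 4*12 + 5
12 = 2*5 + 2
5 = 2*2 + 1
2 = 2*1 + 0
Back-substitute:
1 = 5 − 2·2
1 = −2·12 + 5·5
1 = 5·53 − 22·12
171⁻¹ ≡ 31 (mod 53), so k ≡ 31·9 ≡ 14 (mod 53).
x = 155 + 171·14 = 2549.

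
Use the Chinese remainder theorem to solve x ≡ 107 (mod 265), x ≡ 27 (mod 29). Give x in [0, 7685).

Write x = 107 + 265·k. Then 265·k ≡ 27 − 107 ≡ 7 (mod 29).
Need 265⁻¹ mod 29. Extended Euclid on (29, 4):
29 = 7·4 + 1
4 = 4·1 + 0
Back-substitute:
1 = 29 − 7·4
265⁻¹ ≡ 22 (mod 29), so k ≡ 22·7 ≡ 9 (mod 29).
x = 107 + 265·9 = 2492.

2492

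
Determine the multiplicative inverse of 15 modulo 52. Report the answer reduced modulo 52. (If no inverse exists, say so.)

Extended Euclidean algorithm:
52 = 3*15 + 7
15 = 2*7 + 1
7 = 7*1 + 0
The gcd is 1. Working backward:
1 = 15 − 2·7
1 = −2·52 + 7·15
So 15·7 ≡ 1 (mod 52).

7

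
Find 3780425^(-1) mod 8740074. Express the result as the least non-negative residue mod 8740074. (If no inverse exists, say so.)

8405309

gcd(8740074, 3780425) by repeated division:
8740074 = 2·3780425 + 1179224
3780425 = 3·1179224 + 242753
1179224 = 4·242753 + 208212
242753 = 1·208212 + 34541
208212 = 6·34541 + 966
34541 = 35·966 + 731
966 = 1·731 + 235
731 = 3·235 + 26
235 = 9·26 + 1
26 = 26·1 + 0
gcd = 1, so the inverse exists. Back-substitute:
1 = 235 − 9·26
1 = −9·731 + 28·235
1 = 28·966 − 37·731
1 = −37·34541 + 1323·966
1 = 1323·208212 − 7975·34541
1 = −7975·242753 + 9298·208212
1 = 9298·1179224 − 45167·242753
1 = −45167·3780425 + 144799·1179224
1 = 144799·8740074 − 334765·3780425
Hence 3780425⁻¹ ≡ -334765 ≡ 8405309 (mod 8740074).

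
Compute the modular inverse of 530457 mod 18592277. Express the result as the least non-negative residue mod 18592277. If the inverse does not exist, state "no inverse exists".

gcd(18592277, 530457) by repeated division:
18592277 = 35·530457 + 26282
530457 = 20·26282 + 4817
26282 = 5·4817 + 2197
4817 = 2·2197 + 423
2197 = 5·423 + 82
423 = 5·82 + 13
82 = 6·13 + 4
13 = 3·4 + 1
4 = 4·1 + 0
The gcd is 1. Working backward:
1 = 13 − 3·4
1 = −3·82 + 19·13
1 = 19·423 − 98·82
1 = −98·2197 + 509·423
1 = 509·4817 − 1116·2197
1 = −1116·26282 + 6089·4817
1 = 6089·530457 − 122896·26282
1 = −122896·18592277 + 4307449·530457
So 530457·4307449 ≡ 1 (mod 18592277).

4307449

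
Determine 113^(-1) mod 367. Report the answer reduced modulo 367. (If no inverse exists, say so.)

13

gcd(367, 113) by repeated division:
367 = 3×113 + 28
113 = 4×28 + 1
28 = 28×1 + 0
The gcd is 1. Working backward:
1 = 113 − 4·28
1 = −4·367 + 13·113
So 113·13 ≡ 1 (mod 367).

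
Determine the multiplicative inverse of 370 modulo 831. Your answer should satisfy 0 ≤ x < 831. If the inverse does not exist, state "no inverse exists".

694

Extended Euclidean algorithm:
831 = 2·370 + 91
370 = 4·91 + 6
91 = 15·6 + 1
6 = 6·1 + 0
gcd = 1, so the inverse exists. Back-substitute:
1 = 91 − 15·6
1 = −15·370 + 61·91
1 = 61·831 − 137·370
Hence 370⁻¹ ≡ -137 ≡ 694 (mod 831).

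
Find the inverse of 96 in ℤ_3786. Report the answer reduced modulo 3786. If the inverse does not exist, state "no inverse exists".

no inverse exists

Compute gcd(96, 3786):
3786 = 39*96 + 42
96 = 2*42 + 12
42 = 3*12 + 6
12 = 2*6 + 0
Since gcd = 6 > 1, 96 is not a unit mod 3786.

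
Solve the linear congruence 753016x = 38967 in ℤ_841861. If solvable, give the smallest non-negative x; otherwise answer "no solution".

First find gcd(753016, 841861):
841861 = 1·753016 + 88845
753016 = 8·88845 + 42256
88845 = 2·42256 + 4333
42256 = 9·4333 + 3259
4333 = 1·3259 + 1074
3259 = 3·1074 + 37
1074 = 29·37 + 1
37 = 37·1 + 0
gcd = 1, so a unique solution mod 841861 exists.
Back-substitute for the Bézout coefficients:
1 = 1074 − 29·37
1 = −29·3259 + 88·1074
1 = 88·4333 − 117·3259
1 = −117·42256 + 1141·4333
1 = 1141·88845 − 2399·42256
1 = −2399·753016 + 20333·88845
1 = 20333·841861 − 22732·753016
So 753016·(-22732) ≡ 1 (mod 841861), giving 753016⁻¹ ≡ 819129.
x ≡ 753016⁻¹·38967 ≡ 819129·38967 ≡ 681789 (mod 841861).

681789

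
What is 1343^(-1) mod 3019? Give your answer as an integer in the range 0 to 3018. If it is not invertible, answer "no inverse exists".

1922

Run Euclid on (3019, 1343):
3019 = 2*1343 + 333
1343 = 4*333 + 11
333 = 30*11 + 3
11 = 3*3 + 2
3 = 1*2 + 1
2 = 2*1 + 0
gcd = 1, so the inverse exists. Back-substitute:
1 = 3 − 2
1 = −11 + 4·3
1 = 4·333 − 121·11
1 = −121·1343 + 488·333
1 = 488·3019 − 1097·1343
Hence 1343⁻¹ ≡ -1097 ≡ 1922 (mod 3019).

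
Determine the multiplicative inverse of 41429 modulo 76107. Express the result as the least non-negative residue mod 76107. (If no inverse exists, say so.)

24407

Extended Euclidean algorithm:
76107 = 1·41429 + 34678
41429 = 1·34678 + 6751
34678 = 5·6751 + 923
6751 = 7·923 + 290
923 = 3·290 + 53
290 = 5·53 + 25
53 = 2·25 + 3
25 = 8·3 + 1
3 = 3·1 + 0
The gcd is 1. Working backward:
1 = 25 − 8·3
1 = −8·53 + 17·25
1 = 17·290 − 93·53
1 = −93·923 + 296·290
1 = 296·6751 − 2165·923
1 = −2165·34678 + 11121·6751
1 = 11121·41429 − 13286·34678
1 = −13286·76107 + 24407·41429
So 41429·24407 ≡ 1 (mod 76107).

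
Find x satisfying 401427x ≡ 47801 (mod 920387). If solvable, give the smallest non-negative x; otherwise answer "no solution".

First find gcd(401427, 920387):
920387 = 2·401427 + 117533
401427 = 3·117533 + 48828
117533 = 2·48828 + 19877
48828 = 2·19877 + 9074
19877 = 2·9074 + 1729
9074 = 5·1729 + 429
1729 = 4·429 + 13
429 = 33·13 + 0
gcd = 13 and 13 | 47801, so solutions exist. Divide through by 13: 30879x ≡ 3677 (mod 70799).
Now find 30879⁻¹ mod 70799:
70799 = 2*30879 + 9041
30879 = 3*9041 + 3756
9041 = 2*3756 + 1529
3756 = 2*1529 + 698
1529 = 2*698 + 133
698 = 5*133 + 33
133 = 4*33 + 1
33 = 33*1 + 0
Back-substitute:
1 = 133 − 4·33
1 = −4·698 + 21·133
1 = 21·1529 − 46·698
1 = −46·3756 + 113·1529
1 = 113·9041 − 272·3756
1 = −272·30879 + 929·9041
1 = 929·70799 − 2130·30879
So 30879·(-2130) ≡ 1 (mod 70799), i.e. 30879⁻¹ ≡ 68669.
Then x ≡ 68669·3677 ≡ 26679 (mod 70799); the smallest non-negative solution is x = 26679.

26679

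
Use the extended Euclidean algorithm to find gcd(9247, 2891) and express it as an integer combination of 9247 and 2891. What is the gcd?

Repeated division:
9247 = 3×2891 + 574
2891 = 5×574 + 21
574 = 27×21 + 7
21 = 3×7 + 0
gcd(9247, 2891) = 7.
Express as a combination:
7 = 574 − 27·21
7 = −27·2891 + 136·574
7 = 136·9247 − 435·2891
So 7 = (136)·9247 + (-435)·2891.

7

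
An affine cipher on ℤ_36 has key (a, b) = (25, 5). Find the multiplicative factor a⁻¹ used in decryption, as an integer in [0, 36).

13

gcd(36, 25) by repeated division:
36 = 1·25 + 11
25 = 2·11 + 3
11 = 3·3 + 2
3 = 1·2 + 1
2 = 2·1 + 0
gcd = 1, so the inverse exists. Back-substitute:
1 = 3 − 2
1 = −11 + 4·3
1 = 4·25 − 9·11
1 = −9·36 + 13·25
So 25·13 ≡ 1 (mod 36).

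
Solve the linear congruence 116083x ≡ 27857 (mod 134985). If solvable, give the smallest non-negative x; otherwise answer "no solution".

First find gcd(116083, 134985):
134985 = 1*116083 + 18902
116083 = 6*18902 + 2671
18902 = 7*2671 + 205
2671 = 13*205 + 6
205 = 34*6 + 1
6 = 6*1 + 0
gcd = 1, so a unique solution mod 134985 exists.
Back-substitute for the Bézout coefficients:
1 = 205 − 34·6
1 = −34·2671 + 443·205
1 = 443·18902 − 3135·2671
1 = −3135·116083 + 19253·18902
1 = 19253·134985 − 22388·116083
So 116083·(-22388) ≡ 1 (mod 134985), giving 116083⁻¹ ≡ 112597.
x ≡ 116083⁻¹·27857 ≡ 112597·27857 ≡ 103169 (mod 134985).

103169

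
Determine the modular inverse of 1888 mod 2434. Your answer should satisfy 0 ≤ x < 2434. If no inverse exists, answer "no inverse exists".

no inverse exists

Compute gcd(1888, 2434):
2434 = 1*1888 + 546
1888 = 3*546 + 250
546 = 2*250 + 46
250 = 5*46 + 20
46 = 2*20 + 6
20 = 3*6 + 2
6 = 3*2 + 0
gcd(1888, 2434) = 2 ≠ 1, so 1888 has no multiplicative inverse modulo 2434.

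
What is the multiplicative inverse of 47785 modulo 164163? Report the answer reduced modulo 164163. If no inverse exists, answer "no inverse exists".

Extended Euclidean algorithm:
164163 = 3*47785 + 20808
47785 = 2*20808 + 6169
20808 = 3*6169 + 2301
6169 = 2*2301 + 1567
2301 = 1*1567 + 734
1567 = 2*734 + 99
734 = 7*99 + 41
99 = 2*41 + 17
41 = 2*17 + 7
17 = 2*7 + 3
7 = 2*3 + 1
3 = 3*1 + 0
The gcd is 1. Working backward:
1 = 7 − 2·3
1 = −2·17 + 5·7
1 = 5·41 − 12·17
1 = −12·99 + 29·41
1 = 29·734 − 215·99
1 = −215·1567 + 459·734
1 = 459·2301 − 674·1567
1 = −674·6169 + 1807·2301
1 = 1807·20808 − 6095·6169
1 = −6095·47785 + 13997·20808
1 = 13997·164163 − 48086·47785
Hence 47785⁻¹ ≡ -48086 ≡ 116077 (mod 164163).

116077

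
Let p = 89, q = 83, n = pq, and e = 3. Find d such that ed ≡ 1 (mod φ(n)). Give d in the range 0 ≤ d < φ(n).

φ(n) = (p−1)(q−1) = 88·82 = 7216.
Need d with 3·d ≡ 1 (mod 7216). Apply the extended Euclidean algorithm:
7216 = 2405*3 + 1
3 = 3*1 + 0
Back-substitute:
1 = 7216 − 2405·3
So 3·(-2405) ≡ 1 (mod 7216), hence d ≡ -2405 ≡ 4811 (mod 7216).

4811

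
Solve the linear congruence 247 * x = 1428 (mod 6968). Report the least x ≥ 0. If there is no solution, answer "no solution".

no solution

gcd(247, 6968):
6968 = 28·247 + 52
247 = 4·52 + 39
52 = 1·39 + 13
39 = 3·13 + 0
gcd = 13, but 13 ∤ 1428, so the congruence has no solution.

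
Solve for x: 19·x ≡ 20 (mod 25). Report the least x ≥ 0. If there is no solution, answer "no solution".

First find gcd(19, 25):
25 = 1·19 + 6
19 = 3·6 + 1
6 = 6·1 + 0
gcd = 1, so a unique solution mod 25 exists.
Back-substitute for the Bézout coefficients:
1 = 19 − 3·6
1 = −3·25 + 4·19
So 19·(4) ≡ 1 (mod 25), giving 19⁻¹ ≡ 4.
x ≡ 19⁻¹·20 ≡ 4·20 ≡ 5 (mod 25).

5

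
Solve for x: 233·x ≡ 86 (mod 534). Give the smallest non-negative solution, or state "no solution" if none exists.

76

First find gcd(233, 534):
534 = 2*233 + 68
233 = 3*68 + 29
68 = 2*29 + 10
29 = 2*10 + 9
10 = 1*9 + 1
9 = 9*1 + 0
gcd = 1, so a unique solution mod 534 exists.
Back-substitute for the Bézout coefficients:
1 = 10 − 9
1 = −29 + 3·10
1 = 3·68 − 7·29
1 = −7·233 + 24·68
1 = 24·534 − 55·233
So 233·(-55) ≡ 1 (mod 534), giving 233⁻¹ ≡ 479.
x ≡ 233⁻¹·86 ≡ 479·86 ≡ 76 (mod 534).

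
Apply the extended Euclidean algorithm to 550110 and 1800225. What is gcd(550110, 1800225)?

Repeated division:
1800225 = 3*550110 + 149895
550110 = 3*149895 + 100425
149895 = 1*100425 + 49470
100425 = 2*49470 + 1485
49470 = 33*1485 + 465
1485 = 3*465 + 90
465 = 5*90 + 15
90 = 6*15 + 0
gcd(550110, 1800225) = 15.
Back-substituting:
15 = 465 − 5·90
15 = −5·1485 + 16·465
15 = 16·49470 − 533·1485
15 = −533·100425 + 1082·49470
15 = 1082·149895 − 1615·100425
15 = −1615·550110 + 5927·149895
15 = 5927·1800225 − 19396·550110
So 15 = (5927)·1800225 + (-19396)·550110.

15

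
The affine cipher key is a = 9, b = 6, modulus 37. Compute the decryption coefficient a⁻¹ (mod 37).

33

gcd(37, 9) by repeated division:
37 = 4*9 + 1
9 = 9*1 + 0
gcd = 1, so the inverse exists. Back-substitute:
1 = 37 − 4·9
Hence 9⁻¹ ≡ -4 ≡ 33 (mod 37).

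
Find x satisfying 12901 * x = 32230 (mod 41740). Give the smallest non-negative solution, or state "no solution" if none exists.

29270

First find gcd(12901, 41740):
41740 = 3×12901 + 3037
12901 = 4×3037 + 753
3037 = 4×753 + 25
753 = 30×25 + 3
25 = 8×3 + 1
3 = 3×1 + 0
gcd = 1, so a unique solution mod 41740 exists.
Back-substitute for the Bézout coefficients:
1 = 25 − 8·3
1 = −8·753 + 241·25
1 = 241·3037 − 972·753
1 = −972·12901 + 4129·3037
1 = 4129·41740 − 13359·12901
So 12901·(-13359) ≡ 1 (mod 41740), giving 12901⁻¹ ≡ 28381.
x ≡ 12901⁻¹·32230 ≡ 28381·32230 ≡ 29270 (mod 41740).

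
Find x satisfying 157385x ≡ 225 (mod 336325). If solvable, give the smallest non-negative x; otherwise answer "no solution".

First find gcd(157385, 336325):
336325 = 2·157385 + 21555
157385 = 7·21555 + 6500
21555 = 3·6500 + 2055
6500 = 3·2055 + 335
2055 = 6·335 + 45
335 = 7·45 + 20
45 = 2·20 + 5
20 = 4·5 + 0
gcd = 5 and 5 | 225, so solutions exist. Divide through by 5: 31477x ≡ 45 (mod 67265).
Now find 31477⁻¹ mod 67265:
67265 = 2×31477 + 4311
31477 = 7×4311 + 1300
4311 = 3×1300 + 411
1300 = 3×411 + 67
411 = 6×67 + 9
67 = 7×9 + 4
9 = 2×4 + 1
4 = 4×1 + 0
Back-substitute:
1 = 9 − 2·4
1 = −2·67 + 15·9
1 = 15·411 − 92·67
1 = −92·1300 + 291·411
1 = 291·4311 − 965·1300
1 = −965·31477 + 7046·4311
1 = 7046·67265 − 15057·31477
So 31477·(-15057) ≡ 1 (mod 67265), i.e. 31477⁻¹ ≡ 52208.
Then x ≡ 52208·45 ≡ 62350 (mod 67265); the smallest non-negative solution is x = 62350.

62350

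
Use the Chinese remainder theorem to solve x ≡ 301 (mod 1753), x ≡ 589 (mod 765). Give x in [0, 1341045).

1325569

Write x = 301 + 1753·k. Then 1753·k ≡ 589 − 301 ≡ 288 (mod 765).
Need 1753⁻¹ mod 765. Extended Euclid on (765, 223):
765 = 3·223 + 96
223 = 2·96 + 31
96 = 3·31 + 3
31 = 10·3 + 1
3 = 3·1 + 0
Back-substitute:
1 = 31 − 10·3
1 = −10·96 + 31·31
1 = 31·223 − 72·96
1 = −72·765 + 247·223
1753⁻¹ ≡ 247 (mod 765), so k ≡ 247·288 ≡ 756 (mod 765).
x = 301 + 1753·756 = 1325569.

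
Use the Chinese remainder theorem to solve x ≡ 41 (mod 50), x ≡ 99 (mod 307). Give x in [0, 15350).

Write x = 41 + 50·k. Then 50·k ≡ 99 − 41 ≡ 58 (mod 307).
Need 50⁻¹ mod 307. Extended Euclid on (307, 50):
307 = 6*50 + 7
50 = 7*7 + 1
7 = 7*1 + 0
Back-substitute:
1 = 50 − 7·7
1 = −7·307 + 43·50
50⁻¹ ≡ 43 (mod 307), so k ≡ 43·58 ≡ 38 (mod 307).
x = 41 + 50·38 = 1941.

1941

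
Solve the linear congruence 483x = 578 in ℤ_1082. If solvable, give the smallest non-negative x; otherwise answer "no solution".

First find gcd(483, 1082):
1082 = 2×483 + 116
483 = 4×116 + 19
116 = 6×19 + 2
19 = 9×2 + 1
2 = 2×1 + 0
gcd = 1, so a unique solution mod 1082 exists.
Back-substitute for the Bézout coefficients:
1 = 19 − 9·2
1 = −9·116 + 55·19
1 = 55·483 − 229·116
1 = −229·1082 + 513·483
So 483·(513) ≡ 1 (mod 1082), giving 483⁻¹ ≡ 513.
x ≡ 483⁻¹·578 ≡ 513·578 ≡ 46 (mod 1082).

46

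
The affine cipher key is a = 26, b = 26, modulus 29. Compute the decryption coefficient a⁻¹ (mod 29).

gcd(29, 26) by repeated division:
29 = 1·26 + 3
26 = 8·3 + 2
3 = 1·2 + 1
2 = 2·1 + 0
The gcd is 1. Working backward:
1 = 3 − 2
1 = −26 + 9·3
1 = 9·29 − 10·26
Hence 26⁻¹ ≡ -10 ≡ 19 (mod 29).

19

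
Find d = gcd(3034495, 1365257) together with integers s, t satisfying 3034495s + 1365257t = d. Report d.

1

Apply Euclid's algorithm to 3034495 and 1365257:
3034495 = 2×1365257 + 303981
1365257 = 4×303981 + 149333
303981 = 2×149333 + 5315
149333 = 28×5315 + 513
5315 = 10×513 + 185
513 = 2×185 + 143
185 = 1×143 + 42
143 = 3×42 + 17
42 = 2×17 + 8
17 = 2×8 + 1
8 = 8×1 + 0
gcd(3034495, 1365257) = 1.
Working backward:
1 = 17 − 2·8
1 = −2·42 + 5·17
1 = 5·143 − 17·42
1 = −17·185 + 22·143
1 = 22·513 − 61·185
1 = −61·5315 + 632·513
1 = 632·149333 − 17757·5315
1 = −17757·303981 + 36146·149333
1 = 36146·1365257 − 162341·303981
1 = −162341·3034495 + 360828·1365257
So 1 = (-162341)·3034495 + (360828)·1365257.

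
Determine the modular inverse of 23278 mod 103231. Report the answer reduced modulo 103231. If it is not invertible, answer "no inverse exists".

Apply the Euclidean algorithm to 103231 and 23278:
103231 = 4×23278 + 10119
23278 = 2×10119 + 3040
10119 = 3×3040 + 999
3040 = 3×999 + 43
999 = 23×43 + 10
43 = 4×10 + 3
10 = 3×3 + 1
3 = 3×1 + 0
gcd = 1, so the inverse exists. Back-substitute:
1 = 10 − 3·3
1 = −3·43 + 13·10
1 = 13·999 − 302·43
1 = −302·3040 + 919·999
1 = 919·10119 − 3059·3040
1 = −3059·23278 + 7037·10119
1 = 7037·103231 − 31207·23278
Thus 23278·(-31207) ≡ 1 (mod 103231); reducing, -31207 mod 103231 = 72024.

72024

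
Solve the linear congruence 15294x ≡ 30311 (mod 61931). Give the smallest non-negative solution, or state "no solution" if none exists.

10421

First find gcd(15294, 61931):
61931 = 4·15294 + 755
15294 = 20·755 + 194
755 = 3·194 + 173
194 = 1·173 + 21
173 = 8·21 + 5
21 = 4·5 + 1
5 = 5·1 + 0
gcd = 1, so a unique solution mod 61931 exists.
Back-substitute for the Bézout coefficients:
1 = 21 − 4·5
1 = −4·173 + 33·21
1 = 33·194 − 37·173
1 = −37·755 + 144·194
1 = 144·15294 − 2917·755
1 = −2917·61931 + 11812·15294
So 15294·(11812) ≡ 1 (mod 61931), giving 15294⁻¹ ≡ 11812.
x ≡ 15294⁻¹·30311 ≡ 11812·30311 ≡ 10421 (mod 61931).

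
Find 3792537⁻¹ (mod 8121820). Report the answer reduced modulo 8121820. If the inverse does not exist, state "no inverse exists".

Compute gcd(3792537, 8121820):
8121820 = 2*3792537 + 536746
3792537 = 7*536746 + 35315
536746 = 15*35315 + 7021
35315 = 5*7021 + 210
7021 = 33*210 + 91
210 = 2*91 + 28
91 = 3*28 + 7
28 = 4*7 + 0
The gcd is 7, not 1, hence no inverse exists.

no inverse exists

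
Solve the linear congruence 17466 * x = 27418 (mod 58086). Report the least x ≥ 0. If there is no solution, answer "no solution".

no solution

gcd(17466, 58086):
58086 = 3×17466 + 5688
17466 = 3×5688 + 402
5688 = 14×402 + 60
402 = 6×60 + 42
60 = 1×42 + 18
42 = 2×18 + 6
18 = 3×6 + 0
gcd = 6, but 6 ∤ 27418, so the congruence has no solution.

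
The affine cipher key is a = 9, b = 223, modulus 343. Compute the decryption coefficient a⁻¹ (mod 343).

Extended Euclidean algorithm:
343 = 38·9 + 1
9 = 9·1 + 0
Since gcd(9, 343) = 1, back-substitute to write 1 as a combination:
1 = 343 − 38·9
Hence 9⁻¹ ≡ -38 ≡ 305 (mod 343).

305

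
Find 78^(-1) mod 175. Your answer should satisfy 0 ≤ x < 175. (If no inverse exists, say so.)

Run Euclid on (175, 78):
175 = 2*78 + 19
78 = 4*19 + 2
19 = 9*2 + 1
2 = 2*1 + 0
gcd = 1, so the inverse exists. Back-substitute:
1 = 19 − 9·2
1 = −9·78 + 37·19
1 = 37·175 − 83·78
Thus 78·(-83) ≡ 1 (mod 175); reducing, -83 mod 175 = 92.

92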